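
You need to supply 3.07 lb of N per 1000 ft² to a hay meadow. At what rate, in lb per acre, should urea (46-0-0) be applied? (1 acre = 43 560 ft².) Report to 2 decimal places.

290.72 lb of product per acre

Product per 1000 ft² = 3.07 / 46% = 6.67391 lb.
Convert to per acre: 6.67391 × 43.56 = 290.716 lb.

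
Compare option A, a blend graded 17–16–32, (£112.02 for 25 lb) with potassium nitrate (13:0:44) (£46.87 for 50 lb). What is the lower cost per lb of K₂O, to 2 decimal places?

£2.13 per lb K₂O (potassium nitrate)

option A: K₂O per bag = 25 × 32% = 8 lb; cost = 112.02 / 8 = £14.0025/lb K₂O.
potassium nitrate: K₂O per bag = 50 × 44% = 22 lb; cost = 46.87 / 22 = £2.1305/lb K₂O.
potassium nitrate is cheaper.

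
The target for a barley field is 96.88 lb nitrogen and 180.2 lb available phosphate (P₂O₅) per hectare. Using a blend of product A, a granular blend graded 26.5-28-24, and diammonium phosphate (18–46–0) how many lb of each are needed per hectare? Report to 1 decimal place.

169.6 lb product A, 288.5 lb diammonium phosphate

Let a = lb of product A, b = lb of diammonium phosphate (per hectare).
N: 0.265·a + 0.18·b = 96.88
P₂O₅: 0.28·a + 0.46·b = 180.2
From row1: a = (96.88 − 0.18·b) / 0.265.
Into row2: 0.28·(96.88 − 0.18·b)/0.265 + 0.46·b = 180.2 → b = 288.484, a = 169.634.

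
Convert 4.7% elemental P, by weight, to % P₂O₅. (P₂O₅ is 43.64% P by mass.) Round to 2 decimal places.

%P₂O₅ = 4.7 / 0.4364 = 10.7699%.

10.77% P₂O₅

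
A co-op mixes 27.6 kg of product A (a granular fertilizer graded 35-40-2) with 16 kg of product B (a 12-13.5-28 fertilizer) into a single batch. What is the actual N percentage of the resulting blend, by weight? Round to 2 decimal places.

26.56% N

Total mass = 27.6 + 16 = 43.6 kg.
N mass = 35%×27.6 + 12%×16 = 11.58 kg.
% N = 11.58 / 43.6 = 26.5596%.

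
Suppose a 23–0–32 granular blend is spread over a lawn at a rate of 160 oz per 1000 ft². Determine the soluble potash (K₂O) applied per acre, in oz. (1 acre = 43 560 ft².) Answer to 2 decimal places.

K₂O per 1000 ft² = 160 × 32% = 51.2 oz.
Convert to per acre: 51.2 × 43.56 = 2230.272 oz.

2230.27 oz K₂O per acre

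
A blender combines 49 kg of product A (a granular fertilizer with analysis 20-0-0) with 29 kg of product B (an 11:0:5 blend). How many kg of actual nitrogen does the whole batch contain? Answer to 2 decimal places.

12.99 kg N

N mass = 20%×49 + 11%×29 = 12.99 kg.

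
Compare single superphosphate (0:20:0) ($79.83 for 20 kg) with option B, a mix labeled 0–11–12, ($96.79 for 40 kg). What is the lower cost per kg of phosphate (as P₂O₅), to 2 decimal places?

$19.96 per kg P₂O₅ (single superphosphate)

single superphosphate: P₂O₅ per bag = 20 × 20% = 4 kg; cost = 79.83 / 4 = $19.9575/kg P₂O₅.
option B: P₂O₅ per bag = 40 × 11% = 4.4 kg; cost = 96.79 / 4.4 = $21.9977/kg P₂O₅.
single superphosphate is cheaper.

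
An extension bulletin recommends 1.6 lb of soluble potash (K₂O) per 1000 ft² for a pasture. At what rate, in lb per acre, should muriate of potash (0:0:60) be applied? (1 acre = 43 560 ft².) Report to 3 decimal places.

116.160 lb of product per acre

Product per 1000 ft² = 1.6 / 60% = 2.66667 lb.
Convert to per acre: 2.66667 × 43.56 = 116.16 lb.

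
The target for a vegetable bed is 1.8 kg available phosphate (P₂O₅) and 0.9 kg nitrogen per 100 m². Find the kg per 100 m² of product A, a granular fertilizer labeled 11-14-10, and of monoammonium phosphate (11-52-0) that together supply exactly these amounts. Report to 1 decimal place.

Let a = kg of product A, b = kg of monoammonium phosphate (per 100 m²).
P₂O₅: 0.14·a + 0.52·b = 1.8
N: 0.11·a + 0.11·b = 0.9
Eliminate a: (row1) − 0.14/0.11·(row2) → 0.38·b = 0.654545, so b = 1.72249.
Back-substitute: a = (1.8 − 0.52·1.72249) / 0.14 = 6.45933.

6.5 kg product A, 1.7 kg monoammonium phosphate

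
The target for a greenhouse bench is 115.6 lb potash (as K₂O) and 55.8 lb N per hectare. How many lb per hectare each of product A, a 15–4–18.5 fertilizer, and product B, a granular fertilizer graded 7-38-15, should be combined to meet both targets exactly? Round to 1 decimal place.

29.1 lb product A, 734.8 lb product B

With a, b = lb per hectare of product A and product B:
K₂O: 0.185·a + 0.15·b = 115.6
N: 0.15·a + 0.07·b = 55.8
Eliminate a: (row1) − 0.185/0.15·(row2) → 0.0636667·b = 46.78, so b = 734.764.
Back-substitute: a = (115.6 − 0.15·734.764) / 0.185 = 29.1099.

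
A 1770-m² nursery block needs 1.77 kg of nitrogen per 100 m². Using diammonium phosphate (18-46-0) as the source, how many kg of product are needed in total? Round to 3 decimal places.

174.050 kg

Product per 100 m² = 1.77 / 18% = 9.83333 kg.
Total product = 9.83333 × 1770 / 100 = 174.05 kg.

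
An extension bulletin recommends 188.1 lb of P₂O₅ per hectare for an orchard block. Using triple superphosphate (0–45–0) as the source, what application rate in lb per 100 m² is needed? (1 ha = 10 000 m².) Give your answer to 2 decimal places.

Product per hectare = 188.1 / 45% = 418 lb.
Convert to per 100 m²: 418 × 0.01 = 4.18 lb.

4.18 lb of product per hundred sq m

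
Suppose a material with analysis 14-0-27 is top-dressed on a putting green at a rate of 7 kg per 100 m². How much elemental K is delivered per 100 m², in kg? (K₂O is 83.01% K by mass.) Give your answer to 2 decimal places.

1.57 kg K per hundred sq m

K₂O per 100 m² = 7 × 27% = 1.89 kg.
Elemental K = 1.89 × 0.8301 = 1.56889 kg per 100 m².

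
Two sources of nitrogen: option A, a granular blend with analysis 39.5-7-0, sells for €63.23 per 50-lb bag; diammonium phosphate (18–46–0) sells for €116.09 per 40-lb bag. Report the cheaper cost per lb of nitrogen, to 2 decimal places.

option A: N per bag = 50 × 39.5% = 19.75 lb; cost = 63.23 / 19.75 = €3.2015/lb N.
diammonium phosphate: N per bag = 40 × 18% = 7.2 lb; cost = 116.09 / 7.2 = €16.1236/lb N.
option A is cheaper.

€3.20 per lb N (option A)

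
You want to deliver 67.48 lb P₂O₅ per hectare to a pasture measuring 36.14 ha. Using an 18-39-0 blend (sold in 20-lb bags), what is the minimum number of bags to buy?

Product per hectare = 67.48 / 39% = 173.026 lb.
Total product = 173.026 × 36.14 = 6253.15 lb.
Bags = ⌈6253.15 / 20⌉ = 313.

313 bags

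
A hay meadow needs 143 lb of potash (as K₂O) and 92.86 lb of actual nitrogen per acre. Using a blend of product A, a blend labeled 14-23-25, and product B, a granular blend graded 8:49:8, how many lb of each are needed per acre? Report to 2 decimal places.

455.82 lb product A, 363.07 lb product B

Per-acre balance (a = product A, b = product B):
K₂O: 0.25·a + 0.08·b = 143
N: 0.14·a + 0.08·b = 92.86
Eliminate a: (row1) − 0.25/0.14·(row2) → -0.0628571·b = -22.8214, so b = 363.068.
Back-substitute: a = (143 − 0.08·363.068) / 0.25 = 455.818.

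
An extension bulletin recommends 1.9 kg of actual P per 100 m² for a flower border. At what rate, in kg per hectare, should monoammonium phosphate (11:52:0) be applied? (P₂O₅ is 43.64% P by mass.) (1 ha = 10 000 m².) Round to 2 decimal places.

837.27 kg of product per hectare

As P₂O₅: 1.9 / 0.4364 = 4.3538 kg per 100 m².
Product per 100 m² = 4.3538 / 52% = 8.3727 kg.
Convert to per hectare: 8.3727 × 100 = 837.26997 kg.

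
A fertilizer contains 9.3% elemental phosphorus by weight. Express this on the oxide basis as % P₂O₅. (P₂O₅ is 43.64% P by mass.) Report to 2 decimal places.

%P₂O₅ = 9.3 / 0.4364 = 21.3107%.

21.31% P₂O₅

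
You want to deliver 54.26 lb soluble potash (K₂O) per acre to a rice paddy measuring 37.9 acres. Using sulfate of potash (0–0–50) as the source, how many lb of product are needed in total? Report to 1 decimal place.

4112.9 lb

Product per acre = 54.26 / 50% = 108.52 lb.
Total product = 108.52 × 37.9 = 4112.91 lb.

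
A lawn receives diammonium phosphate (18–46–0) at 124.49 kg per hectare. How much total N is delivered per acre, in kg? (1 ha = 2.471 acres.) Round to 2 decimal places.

9.07 kg N per acre

nitrogen per hectare = 124.49 × 18% = 22.4082 kg.
Convert to per acre: 22.4082 × 0.404694 = 9.06847 kg.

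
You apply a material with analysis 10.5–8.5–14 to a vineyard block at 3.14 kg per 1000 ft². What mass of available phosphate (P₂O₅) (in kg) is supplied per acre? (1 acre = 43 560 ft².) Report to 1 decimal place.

11.6 kg P₂O₅ per acre

P₂O₅ per 1000 ft² = 3.14 × 8.5% = 0.2669 kg.
Convert to per acre: 0.2669 × 43.56 = 11.6262 kg.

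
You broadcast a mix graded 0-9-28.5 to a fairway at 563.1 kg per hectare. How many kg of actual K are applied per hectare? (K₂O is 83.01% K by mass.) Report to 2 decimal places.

K₂O per hectare = 563.1 × 28.5% = 160.483 kg.
Elemental K = 160.483 × 0.8301 = 133.217 kg per hectare.

133.22 kg K per hectare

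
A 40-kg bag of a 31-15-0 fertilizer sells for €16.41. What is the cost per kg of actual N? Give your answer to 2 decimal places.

€1.32 per kg N

N in bag = 40 × 31% = 12.4 kg.
Cost per kg N = €16.41 / 12.4 = €1.3234.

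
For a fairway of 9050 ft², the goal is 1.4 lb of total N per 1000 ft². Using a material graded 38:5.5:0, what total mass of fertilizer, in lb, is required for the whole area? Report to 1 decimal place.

33.3 lb

Product per 1000 ft² = 1.4 / 38% = 3.68421 lb.
Total product = 3.68421 × 9050 / 1000 = 33.3421 lb.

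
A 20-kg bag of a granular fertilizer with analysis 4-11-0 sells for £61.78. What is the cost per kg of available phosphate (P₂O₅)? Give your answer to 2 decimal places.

P₂O₅ in bag = 20 × 11% = 2.2 kg.
Cost per kg P₂O₅ = £61.78 / 2.2 = £28.0818.

£28.08 per kg P₂O₅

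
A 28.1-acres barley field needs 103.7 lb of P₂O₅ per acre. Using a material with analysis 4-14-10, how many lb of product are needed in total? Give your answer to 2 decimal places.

20814.07 lb

Product per acre = 103.7 / 14% = 740.714 lb.
Total product = 740.714 × 28.1 = 20814.071 lb.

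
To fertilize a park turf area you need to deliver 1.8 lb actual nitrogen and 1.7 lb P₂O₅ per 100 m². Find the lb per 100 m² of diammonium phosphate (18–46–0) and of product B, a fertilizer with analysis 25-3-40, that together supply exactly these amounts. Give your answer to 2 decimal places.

Per-100 m² balance (a = diammonium phosphate, b = product B):
N: 0.18·a + 0.25·b = 1.8
P₂O₅: 0.46·a + 0.03·b = 1.7
Solving simultaneously: a = 3.38504, b = 4.76277.

3.39 lb diammonium phosphate, 4.76 lb product B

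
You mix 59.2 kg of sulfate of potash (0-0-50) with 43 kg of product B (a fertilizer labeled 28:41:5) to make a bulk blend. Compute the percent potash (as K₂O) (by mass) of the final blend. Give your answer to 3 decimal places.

Total mass = 59.2 + 43 = 102.2 kg.
K₂O mass = 50%×59.2 + 5%×43 = 31.75 kg.
% K₂O = 31.75 / 102.2 = 31.0665%.

31.067% K₂O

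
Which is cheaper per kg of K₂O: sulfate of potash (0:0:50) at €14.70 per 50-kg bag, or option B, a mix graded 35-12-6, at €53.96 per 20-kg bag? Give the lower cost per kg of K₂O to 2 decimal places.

€0.59 per kg K₂O (sulfate of potash)

sulfate of potash: K₂O per bag = 50 × 50% = 25 kg; cost = 14.70 / 25 = €0.5880/kg K₂O.
option B: K₂O per bag = 20 × 6% = 1.2 kg; cost = 53.96 / 1.2 = €44.9667/kg K₂O.
sulfate of potash is cheaper.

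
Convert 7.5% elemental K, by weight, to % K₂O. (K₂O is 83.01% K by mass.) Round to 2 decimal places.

%K₂O = 7.5 / 0.8301 = 9.03506%.

9.04% K₂O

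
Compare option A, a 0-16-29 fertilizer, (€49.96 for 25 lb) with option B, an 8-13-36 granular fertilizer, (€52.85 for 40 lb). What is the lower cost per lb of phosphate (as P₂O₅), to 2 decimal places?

option A: P₂O₅ per bag = 25 × 16% = 4 lb; cost = 49.96 / 4 = €12.4900/lb P₂O₅.
option B: P₂O₅ per bag = 40 × 13% = 5.2 lb; cost = 52.85 / 5.2 = €10.1635/lb P₂O₅.
option B is cheaper.

€10.16 per lb P₂O₅ (option B)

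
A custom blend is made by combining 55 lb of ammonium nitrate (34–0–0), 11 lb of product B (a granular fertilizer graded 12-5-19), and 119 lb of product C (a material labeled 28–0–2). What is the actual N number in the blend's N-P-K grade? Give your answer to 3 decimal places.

28.832% N

Total mass = 55 + 11 + 119 = 185 lb.
N mass = 34%×55 + 12%×11 + 28%×119 = 53.34 lb.
% N = 53.34 / 185 = 28.8324%.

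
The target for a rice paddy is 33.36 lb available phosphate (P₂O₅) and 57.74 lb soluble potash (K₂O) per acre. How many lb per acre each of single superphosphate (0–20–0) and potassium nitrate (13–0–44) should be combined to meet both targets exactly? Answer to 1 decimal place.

166.8 lb single superphosphate, 131.2 lb potassium nitrate

Let a = lb of single superphosphate, b = lb of potassium nitrate (per acre).
P₂O₅: 0.2·a + 0·b = 33.36
K₂O: 0·a + 0.44·b = 57.74
Solving simultaneously: a = 166.8, b = 131.227.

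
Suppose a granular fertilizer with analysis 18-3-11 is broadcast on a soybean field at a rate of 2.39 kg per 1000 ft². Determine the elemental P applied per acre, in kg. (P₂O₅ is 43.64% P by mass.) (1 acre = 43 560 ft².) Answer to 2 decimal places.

1.36 kg P per acre

P₂O₅ per 1000 ft² = 2.39 × 3% = 0.0717 kg.
Elemental P = 0.0717 × 0.4364 = 0.0312899 kg per 1000 ft².
Convert to per acre: 0.0312899 × 43.56 = 1.36299 kg.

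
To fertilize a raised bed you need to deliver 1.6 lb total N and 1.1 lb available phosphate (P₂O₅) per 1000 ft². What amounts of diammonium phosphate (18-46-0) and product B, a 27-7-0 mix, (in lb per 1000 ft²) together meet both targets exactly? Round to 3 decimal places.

1.658 lb diammonium phosphate, 4.821 lb product B

Per-1000 ft² balance (a = diammonium phosphate, b = product B):
N: 0.18·a + 0.27·b = 1.6
P₂O₅: 0.46·a + 0.07·b = 1.1
From row1: a = (1.6 − 0.27·b) / 0.18.
Into row2: 0.46·(1.6 − 0.27·b)/0.18 + 0.07·b = 1.1 → b = 4.82079, a = 1.65771.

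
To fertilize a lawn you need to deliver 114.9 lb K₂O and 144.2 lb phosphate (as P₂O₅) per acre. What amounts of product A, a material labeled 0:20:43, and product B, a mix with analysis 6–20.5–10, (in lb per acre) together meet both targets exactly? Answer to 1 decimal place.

Per-acre balance (a = product A, b = product B):
K₂O: 0.43·a + 0.1·b = 114.9
P₂O₅: 0.2·a + 0.205·b = 144.2
Eliminate a: (row1) − 0.43/0.2·(row2) → -0.34075·b = -195.13, so b = 572.649.
Back-substitute: a = (114.9 − 0.1·572.649) / 0.43 = 134.035.

134.0 lb product A, 572.6 lb product B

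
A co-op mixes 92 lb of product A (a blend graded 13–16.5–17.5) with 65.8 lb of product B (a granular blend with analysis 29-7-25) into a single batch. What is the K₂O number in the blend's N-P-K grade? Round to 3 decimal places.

Total mass = 92 + 65.8 = 157.8 lb.
K₂O mass = 17.5%×92 + 25%×65.8 = 32.55 lb.
% K₂O = 32.55 / 157.8 = 20.6274%.

20.627% K₂O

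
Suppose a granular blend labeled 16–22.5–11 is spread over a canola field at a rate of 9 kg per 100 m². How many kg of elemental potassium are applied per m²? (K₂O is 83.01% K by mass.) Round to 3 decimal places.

0.008 kg K per sq m

K₂O per 100 m² = 9 × 11% = 0.99 kg.
Elemental K = 0.99 × 0.8301 = 0.821799 kg per 100 m².
Convert to per m²: 0.821799 × 0.01 = 0.00821799 kg.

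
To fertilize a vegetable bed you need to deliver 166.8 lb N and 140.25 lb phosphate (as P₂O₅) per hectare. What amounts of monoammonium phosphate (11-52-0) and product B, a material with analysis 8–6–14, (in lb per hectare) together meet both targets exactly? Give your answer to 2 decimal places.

Let a = lb of monoammonium phosphate, b = lb of product B (per hectare).
N: 0.11·a + 0.08·b = 166.8
P₂O₅: 0.52·a + 0.06·b = 140.25
Solving simultaneously: a = 34.6286, b = 2037.386.

34.63 lb monoammonium phosphate, 2037.39 lb product B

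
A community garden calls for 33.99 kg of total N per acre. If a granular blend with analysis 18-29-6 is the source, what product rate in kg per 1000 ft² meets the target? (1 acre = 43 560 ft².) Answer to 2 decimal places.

4.34 kg of product per thousand sq ft

Product per acre = 33.99 / 18% = 188.833 kg.
Convert to per 1000 ft²: 188.833 × 0.0229568 = 4.33502 kg.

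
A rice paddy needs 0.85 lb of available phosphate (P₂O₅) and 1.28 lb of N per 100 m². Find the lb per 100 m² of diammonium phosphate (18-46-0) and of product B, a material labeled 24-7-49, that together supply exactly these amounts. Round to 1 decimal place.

Let a = lb of diammonium phosphate, b = lb of product B (per 100 m²).
P₂O₅: 0.46·a + 0.07·b = 0.85
N: 0.18·a + 0.24·b = 1.28
Eliminate a: (row1) − 0.46/0.18·(row2) → -0.543333·b = -2.42111, so b = 4.45603.
Back-substitute: a = (0.85 − 0.07·4.45603) / 0.46 = 1.16973.

1.2 lb diammonium phosphate, 4.5 lb product B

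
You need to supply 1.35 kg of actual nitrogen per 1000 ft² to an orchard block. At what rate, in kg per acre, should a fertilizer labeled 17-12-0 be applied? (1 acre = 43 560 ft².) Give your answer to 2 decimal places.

Product per 1000 ft² = 1.35 / 17% = 7.94118 kg.
Convert to per acre: 7.94118 × 43.56 = 345.918 kg.

345.92 kg of product per acre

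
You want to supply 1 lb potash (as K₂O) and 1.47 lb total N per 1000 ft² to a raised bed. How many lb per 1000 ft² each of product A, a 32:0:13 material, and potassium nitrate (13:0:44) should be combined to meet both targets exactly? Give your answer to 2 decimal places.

With a, b = lb per 1000 ft² of product A and potassium nitrate:
K₂O: 0.13·a + 0.44·b = 1
N: 0.32·a + 0.13·b = 1.47
Eliminate a: (row1) − 0.13/0.32·(row2) → 0.387188·b = 0.402813, so b = 1.04036.
Back-substitute: a = (1 − 0.44·1.04036) / 0.13 = 4.17111.

4.17 lb product A, 1.04 lb potassium nitrate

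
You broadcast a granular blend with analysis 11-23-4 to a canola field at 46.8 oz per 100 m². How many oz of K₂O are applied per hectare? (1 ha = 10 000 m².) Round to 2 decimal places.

187.20 oz K₂O per hectare

K₂O per 100 m² = 46.8 × 4% = 1.872 oz.
Convert to per hectare: 1.872 × 100 = 187.2 oz.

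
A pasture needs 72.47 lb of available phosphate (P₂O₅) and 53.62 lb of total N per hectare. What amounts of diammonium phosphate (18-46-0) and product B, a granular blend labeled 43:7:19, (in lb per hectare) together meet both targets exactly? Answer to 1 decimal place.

With a, b = lb per hectare of diammonium phosphate and product B:
P₂O₅: 0.46·a + 0.07·b = 72.47
N: 0.18·a + 0.43·b = 53.62
Solving simultaneously: a = 147.995, b = 62.7462.

148.0 lb diammonium phosphate, 62.7 lb product B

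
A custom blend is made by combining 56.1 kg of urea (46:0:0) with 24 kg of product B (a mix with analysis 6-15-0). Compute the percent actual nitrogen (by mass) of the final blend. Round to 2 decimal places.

34.01% N

Total mass = 56.1 + 24 = 80.1 kg.
N mass = 46%×56.1 + 6%×24 = 27.246 kg.
% N = 27.246 / 80.1 = 34.01498%.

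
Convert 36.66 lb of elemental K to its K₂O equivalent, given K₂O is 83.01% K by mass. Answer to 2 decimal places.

44.16 lb K₂O

K₂O = 36.66 / 0.8301 = 44.1634 lb.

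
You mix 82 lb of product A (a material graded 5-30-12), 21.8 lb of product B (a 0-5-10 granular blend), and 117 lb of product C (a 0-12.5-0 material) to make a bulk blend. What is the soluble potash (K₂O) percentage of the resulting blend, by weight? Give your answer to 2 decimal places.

5.44% K₂O

Total mass = 82 + 21.8 + 117 = 220.8 lb.
K₂O mass = 12%×82 + 10%×21.8 + 0%×117 = 12.02 lb.
% K₂O = 12.02 / 220.8 = 5.44384%.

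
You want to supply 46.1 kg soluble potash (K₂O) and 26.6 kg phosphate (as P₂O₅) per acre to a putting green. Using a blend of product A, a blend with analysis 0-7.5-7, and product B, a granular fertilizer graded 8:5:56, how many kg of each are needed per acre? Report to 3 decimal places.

Per-acre balance (a = product A, b = product B):
K₂O: 0.07·a + 0.56·b = 46.1
P₂O₅: 0.075·a + 0.05·b = 26.6
From row1: a = (46.1 − 0.56·b) / 0.07.
Into row2: 0.075·(46.1 − 0.56·b)/0.07 + 0.05·b = 26.6 → b = 41.4416, a = 327.03896.

327.039 kg product A, 41.442 kg product B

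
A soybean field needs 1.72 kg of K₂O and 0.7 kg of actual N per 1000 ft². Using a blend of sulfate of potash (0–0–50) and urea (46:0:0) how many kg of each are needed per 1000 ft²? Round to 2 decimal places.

3.44 kg sulfate of potash, 1.52 kg urea

With a, b = kg per 1000 ft² of sulfate of potash and urea:
K₂O: 0.5·a + 0·b = 1.72
N: 0·a + 0.46·b = 0.7
Solving simultaneously: a = 3.44, b = 1.52174.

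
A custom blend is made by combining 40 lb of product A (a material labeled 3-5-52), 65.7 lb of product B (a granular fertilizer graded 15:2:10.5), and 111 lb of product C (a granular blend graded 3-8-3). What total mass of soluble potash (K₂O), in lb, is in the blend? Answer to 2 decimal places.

31.03 lb K₂O

K₂O mass = 52%×40 + 10.5%×65.7 + 3%×111 = 31.0285 lb.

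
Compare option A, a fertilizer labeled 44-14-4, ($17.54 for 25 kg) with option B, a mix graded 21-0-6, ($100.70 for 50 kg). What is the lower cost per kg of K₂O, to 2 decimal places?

$17.54 per kg K₂O (option A)

option A: K₂O per bag = 25 × 4% = 1 kg; cost = 17.54 / 1 = $17.5400/kg K₂O.
option B: K₂O per bag = 50 × 6% = 3 kg; cost = 100.70 / 3 = $33.5667/kg K₂O.
option A is cheaper.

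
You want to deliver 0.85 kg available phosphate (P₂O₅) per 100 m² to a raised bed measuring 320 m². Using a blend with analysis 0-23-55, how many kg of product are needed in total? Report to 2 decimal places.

11.83 kg

Product per 100 m² = 0.85 / 23% = 3.69565 kg.
Total product = 3.69565 × 320 / 100 = 11.8261 kg.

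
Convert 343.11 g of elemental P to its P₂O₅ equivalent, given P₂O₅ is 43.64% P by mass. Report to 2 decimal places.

P₂O₅ = 343.11 / 0.4364 = 786.228 g.

786.23 g P₂O₅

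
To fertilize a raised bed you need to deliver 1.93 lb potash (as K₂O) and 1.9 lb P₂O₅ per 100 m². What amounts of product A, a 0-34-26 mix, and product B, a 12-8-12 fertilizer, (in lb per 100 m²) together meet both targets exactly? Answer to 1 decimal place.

Per-100 m² balance (a = product A, b = product B):
K₂O: 0.26·a + 0.12·b = 1.93
P₂O₅: 0.34·a + 0.08·b = 1.9
From row1: a = (1.93 − 0.12·b) / 0.26.
Into row2: 0.34·(1.93 − 0.12·b)/0.26 + 0.08·b = 1.9 → b = 8.11, a = 3.68.

3.7 lb product A, 8.1 lb product B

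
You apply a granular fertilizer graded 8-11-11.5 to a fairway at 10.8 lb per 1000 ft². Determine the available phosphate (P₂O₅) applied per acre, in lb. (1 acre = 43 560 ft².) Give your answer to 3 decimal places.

51.749 lb P₂O₅ per acre

P₂O₅ per 1000 ft² = 10.8 × 11% = 1.188 lb.
Convert to per acre: 1.188 × 43.56 = 51.7493 lb.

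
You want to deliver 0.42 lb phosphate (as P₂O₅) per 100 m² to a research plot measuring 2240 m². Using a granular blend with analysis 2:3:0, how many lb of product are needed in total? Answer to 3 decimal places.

Product per 100 m² = 0.42 / 3% = 14 lb.
Total product = 14 × 2240 / 100 = 313.6 lb.

313.600 lb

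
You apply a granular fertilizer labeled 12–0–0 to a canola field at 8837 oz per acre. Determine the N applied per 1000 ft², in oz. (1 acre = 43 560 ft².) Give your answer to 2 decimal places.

24.34 oz N per thousand sq ft

nitrogen per acre = 8837 × 12% = 1060.44 oz.
Convert to per 1000 ft²: 1060.44 × 0.0229568 = 24.3444 oz.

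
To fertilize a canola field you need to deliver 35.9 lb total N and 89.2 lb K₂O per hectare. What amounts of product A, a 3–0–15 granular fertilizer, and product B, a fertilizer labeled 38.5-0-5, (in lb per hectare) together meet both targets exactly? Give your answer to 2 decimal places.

Per-hectare balance (a = product A, b = product B):
N: 0.03·a + 0.385·b = 35.9
K₂O: 0.15·a + 0.05·b = 89.2
From row1: a = (35.9 − 0.385·b) / 0.03.
Into row2: 0.15·(35.9 − 0.385·b)/0.03 + 0.05·b = 89.2 → b = 48.16, a = 578.613.

578.61 lb product A, 48.16 lb product B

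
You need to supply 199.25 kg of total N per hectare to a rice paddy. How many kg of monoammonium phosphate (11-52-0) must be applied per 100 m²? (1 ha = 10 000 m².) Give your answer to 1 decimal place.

Product per hectare = 199.25 / 11% = 1811.36 kg.
Convert to per 100 m²: 1811.36 × 0.01 = 18.1136 kg.

18.1 kg of product per hundred sq m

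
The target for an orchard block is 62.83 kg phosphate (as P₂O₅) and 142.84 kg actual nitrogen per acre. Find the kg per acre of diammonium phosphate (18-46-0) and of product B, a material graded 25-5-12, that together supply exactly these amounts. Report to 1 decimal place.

With a, b = kg per acre of diammonium phosphate and product B:
P₂O₅: 0.46·a + 0.05·b = 62.83
N: 0.18·a + 0.25·b = 142.84
Solving simultaneously: a = 80.8066, b = 513.179.

80.8 kg diammonium phosphate, 513.2 kg product B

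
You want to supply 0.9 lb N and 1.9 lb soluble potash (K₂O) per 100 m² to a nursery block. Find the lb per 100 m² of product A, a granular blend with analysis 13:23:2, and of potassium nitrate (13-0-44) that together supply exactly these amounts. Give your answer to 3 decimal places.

2.729 lb product A, 4.194 lb potassium nitrate

Per-100 m² balance (a = product A, b = potassium nitrate):
N: 0.13·a + 0.13·b = 0.9
K₂O: 0.02·a + 0.44·b = 1.9
Solving simultaneously: a = 2.72894, b = 4.19414.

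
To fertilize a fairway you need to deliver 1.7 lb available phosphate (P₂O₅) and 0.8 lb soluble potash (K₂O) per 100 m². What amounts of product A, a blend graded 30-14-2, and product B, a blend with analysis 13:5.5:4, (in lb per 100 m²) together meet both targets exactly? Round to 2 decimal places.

Per-100 m² balance (a = product A, b = product B):
P₂O₅: 0.14·a + 0.055·b = 1.7
K₂O: 0.02·a + 0.04·b = 0.8
Eliminate a: (row1) − 0.14/0.02·(row2) → -0.225·b = -3.9, so b = 17.3333.
Back-substitute: a = (1.7 − 0.055·17.3333) / 0.14 = 5.33333.

5.33 lb product A, 17.33 lb product B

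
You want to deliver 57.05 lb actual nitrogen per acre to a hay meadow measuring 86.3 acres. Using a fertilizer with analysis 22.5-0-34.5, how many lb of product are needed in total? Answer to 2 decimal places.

21881.84 lb

Product per acre = 57.05 / 22.5% = 253.556 lb.
Total product = 253.556 × 86.3 = 21881.844 lb.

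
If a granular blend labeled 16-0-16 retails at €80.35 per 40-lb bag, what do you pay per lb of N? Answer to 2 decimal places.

N in bag = 40 × 16% = 6.4 lb.
Cost per lb N = €80.35 / 6.4 = €12.5547.

€12.55 per lb N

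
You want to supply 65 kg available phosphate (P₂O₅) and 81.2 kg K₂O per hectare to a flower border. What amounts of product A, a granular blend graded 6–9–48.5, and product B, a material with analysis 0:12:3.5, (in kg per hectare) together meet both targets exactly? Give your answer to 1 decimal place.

Let a = kg of product A, b = kg of product B (per hectare).
P₂O₅: 0.09·a + 0.12·b = 65
K₂O: 0.485·a + 0.035·b = 81.2
From row1: a = (65 − 0.12·b) / 0.09.
Into row2: 0.485·(65 − 0.12·b)/0.09 + 0.035·b = 81.2 → b = 439.909, a = 135.677.

135.7 kg product A, 439.9 kg product B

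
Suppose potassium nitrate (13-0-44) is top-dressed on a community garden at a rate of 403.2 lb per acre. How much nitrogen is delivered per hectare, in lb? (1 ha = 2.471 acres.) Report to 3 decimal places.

129.520 lb N per hectare

nitrogen per acre = 403.2 × 13% = 52.416 lb.
Convert to per hectare: 52.416 × 2.471 = 129.5199 lb.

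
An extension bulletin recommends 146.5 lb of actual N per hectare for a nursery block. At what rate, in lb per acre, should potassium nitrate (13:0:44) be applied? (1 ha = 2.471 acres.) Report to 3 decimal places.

Product per hectare = 146.5 / 13% = 1126.92 lb.
Convert to per acre: 1126.92 × 0.404694 = 456.0595 lb.

456.060 lb of product per acre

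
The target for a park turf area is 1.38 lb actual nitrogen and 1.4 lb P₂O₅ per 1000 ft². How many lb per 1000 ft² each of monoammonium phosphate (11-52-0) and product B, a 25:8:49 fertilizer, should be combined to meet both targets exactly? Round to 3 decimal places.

1.977 lb monoammonium phosphate, 4.650 lb product B

With a, b = lb per 1000 ft² of monoammonium phosphate and product B:
N: 0.11·a + 0.25·b = 1.38
P₂O₅: 0.52·a + 0.08·b = 1.4
Eliminate b: (row1) − 0.25/0.08·(row2) → -1.515·a = -2.995, so a = 1.9769.
Then b = (1.4 − 0.52·1.9769) / 0.08 = 4.65017.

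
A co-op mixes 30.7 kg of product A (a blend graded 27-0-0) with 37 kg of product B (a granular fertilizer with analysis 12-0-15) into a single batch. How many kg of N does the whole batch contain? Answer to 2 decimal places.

12.73 kg N

N mass = 27%×30.7 + 12%×37 = 12.729 kg.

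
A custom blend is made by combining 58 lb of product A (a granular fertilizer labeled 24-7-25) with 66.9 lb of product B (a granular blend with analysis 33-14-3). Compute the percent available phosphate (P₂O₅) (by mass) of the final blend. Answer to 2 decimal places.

10.75% P₂O₅

Total mass = 58 + 66.9 = 124.9 lb.
P₂O₅ mass = 7%×58 + 14%×66.9 = 13.426 lb.
% P₂O₅ = 13.426 / 124.9 = 10.7494%.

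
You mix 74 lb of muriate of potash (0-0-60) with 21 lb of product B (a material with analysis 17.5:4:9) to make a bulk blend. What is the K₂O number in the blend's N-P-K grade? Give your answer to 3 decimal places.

Total mass = 74 + 21 = 95 lb.
K₂O mass = 60%×74 + 9%×21 = 46.29 lb.
% K₂O = 46.29 / 95 = 48.7263%.

48.726% K₂O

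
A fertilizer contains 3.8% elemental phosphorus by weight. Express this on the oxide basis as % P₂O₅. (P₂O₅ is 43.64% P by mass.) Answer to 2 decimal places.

%P₂O₅ = 3.8 / 0.4364 = 8.70761%.

8.71% P₂O₅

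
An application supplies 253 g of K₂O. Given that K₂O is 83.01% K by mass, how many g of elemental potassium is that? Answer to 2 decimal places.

K = 253 × 0.8301 = 210.015 g.

210.02 g K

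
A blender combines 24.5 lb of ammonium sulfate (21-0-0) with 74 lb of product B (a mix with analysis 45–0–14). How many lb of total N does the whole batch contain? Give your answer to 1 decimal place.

38.4 lb N

N mass = 21%×24.5 + 45%×74 = 38.445 lb.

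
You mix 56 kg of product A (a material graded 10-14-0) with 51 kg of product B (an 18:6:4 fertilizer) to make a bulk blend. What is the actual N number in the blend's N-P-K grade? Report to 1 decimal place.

13.8% N

Total mass = 56 + 51 = 107 kg.
N mass = 10%×56 + 18%×51 = 14.78 kg.
% N = 14.78 / 107 = 13.8131%.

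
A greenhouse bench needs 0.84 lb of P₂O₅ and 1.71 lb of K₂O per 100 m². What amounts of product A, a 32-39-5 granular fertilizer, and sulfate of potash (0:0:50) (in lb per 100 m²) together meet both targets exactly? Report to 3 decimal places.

Let a = lb of product A, b = lb of sulfate of potash (per 100 m²).
P₂O₅: 0.39·a + 0·b = 0.84
K₂O: 0.05·a + 0.5·b = 1.71
Eliminate b: (row1) − 0/0.5·(row2) → 0.39·a = 0.84, so a = 2.15385.
Then b = (1.71 − 0.05·2.15385) / 0.5 = 3.20462.

2.154 lb product A, 3.205 lb sulfate of potash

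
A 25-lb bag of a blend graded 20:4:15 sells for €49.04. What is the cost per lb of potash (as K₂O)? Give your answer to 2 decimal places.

K₂O in bag = 25 × 15% = 3.75 lb.
Cost per lb K₂O = €49.04 / 3.75 = €13.0773.

€13.08 per lb K₂O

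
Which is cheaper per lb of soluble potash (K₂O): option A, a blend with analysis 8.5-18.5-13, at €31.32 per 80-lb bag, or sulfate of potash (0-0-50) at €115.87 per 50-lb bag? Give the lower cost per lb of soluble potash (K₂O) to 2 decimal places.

option A: K₂O per bag = 80 × 13% = 10.4 lb; cost = 31.32 / 10.4 = €3.0115/lb K₂O.
sulfate of potash: K₂O per bag = 50 × 50% = 25 lb; cost = 115.87 / 25 = €4.6348/lb K₂O.
option A is cheaper.

€3.01 per lb K₂O (option A)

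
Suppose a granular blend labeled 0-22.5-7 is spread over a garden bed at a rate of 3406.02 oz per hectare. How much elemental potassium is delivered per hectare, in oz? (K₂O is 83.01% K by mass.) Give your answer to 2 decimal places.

K₂O per hectare = 3406.02 × 7% = 238.421 oz.
Elemental K = 238.421 × 0.8301 = 197.914 oz per hectare.

197.91 oz K per hectare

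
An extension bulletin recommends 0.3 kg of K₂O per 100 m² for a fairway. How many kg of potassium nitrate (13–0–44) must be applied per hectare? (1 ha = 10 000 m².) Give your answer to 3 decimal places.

Product per 100 m² = 0.3 / 44% = 0.681818 kg.
Convert to per hectare: 0.681818 × 100 = 68.1818 kg.

68.182 kg of product per hectare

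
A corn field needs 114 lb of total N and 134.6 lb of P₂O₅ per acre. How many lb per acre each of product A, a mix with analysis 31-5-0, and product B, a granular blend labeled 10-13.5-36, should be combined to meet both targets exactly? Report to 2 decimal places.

Per-acre balance (a = product A, b = product B):
N: 0.31·a + 0.1·b = 114
P₂O₅: 0.05·a + 0.135·b = 134.6
From row1: a = (114 − 0.1·b) / 0.31.
Into row2: 0.05·(114 − 0.1·b)/0.31 + 0.135·b = 134.6 → b = 977.639, a = 52.3745.

52.37 lb product A, 977.64 lb product B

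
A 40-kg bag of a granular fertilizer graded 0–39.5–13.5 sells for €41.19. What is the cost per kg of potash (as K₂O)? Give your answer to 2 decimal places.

€7.63 per kg K₂O

K₂O in bag = 40 × 13.5% = 5.4 kg.
Cost per kg K₂O = €41.19 / 5.4 = €7.6278.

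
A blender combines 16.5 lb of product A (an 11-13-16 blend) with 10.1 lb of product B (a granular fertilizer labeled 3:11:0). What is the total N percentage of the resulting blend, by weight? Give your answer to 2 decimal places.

7.96% N

Total mass = 16.5 + 10.1 = 26.6 lb.
N mass = 11%×16.5 + 3%×10.1 = 2.118 lb.
% N = 2.118 / 26.6 = 7.96241%.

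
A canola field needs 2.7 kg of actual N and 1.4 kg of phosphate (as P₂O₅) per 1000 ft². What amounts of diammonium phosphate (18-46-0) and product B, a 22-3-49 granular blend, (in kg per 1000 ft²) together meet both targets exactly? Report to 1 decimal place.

Per-1000 ft² balance (a = diammonium phosphate, b = product B):
N: 0.18·a + 0.22·b = 2.7
P₂O₅: 0.46·a + 0.03·b = 1.4
From row1: a = (2.7 − 0.22·b) / 0.18.
Into row2: 0.46·(2.7 − 0.22·b)/0.18 + 0.03·b = 1.4 → b = 10.334, a = 2.36952.

2.4 kg diammonium phosphate, 10.3 kg product B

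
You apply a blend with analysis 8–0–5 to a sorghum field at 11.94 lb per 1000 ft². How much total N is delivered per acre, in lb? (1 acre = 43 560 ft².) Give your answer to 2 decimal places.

nitrogen per 1000 ft² = 11.94 × 8% = 0.9552 lb.
Convert to per acre: 0.9552 × 43.56 = 41.6085 lb.

41.61 lb N per acre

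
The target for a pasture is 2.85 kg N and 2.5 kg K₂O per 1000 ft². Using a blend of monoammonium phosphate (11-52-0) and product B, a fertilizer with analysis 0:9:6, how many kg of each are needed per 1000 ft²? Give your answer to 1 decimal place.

With a, b = kg per 1000 ft² of monoammonium phosphate and product B:
N: 0.11·a + 0·b = 2.85
K₂O: 0·a + 0.06·b = 2.5
Solving simultaneously: a = 25.9091, b = 41.6667.

25.9 kg monoammonium phosphate, 41.7 kg product B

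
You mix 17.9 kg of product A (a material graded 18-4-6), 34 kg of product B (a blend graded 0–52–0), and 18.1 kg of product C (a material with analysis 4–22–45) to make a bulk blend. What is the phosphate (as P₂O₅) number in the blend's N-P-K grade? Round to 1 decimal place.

32.0% P₂O₅

Total mass = 17.9 + 34 + 18.1 = 70 kg.
P₂O₅ mass = 4%×17.9 + 52%×34 + 22%×18.1 = 22.378 kg.
% P₂O₅ = 22.378 / 70 = 31.9686%.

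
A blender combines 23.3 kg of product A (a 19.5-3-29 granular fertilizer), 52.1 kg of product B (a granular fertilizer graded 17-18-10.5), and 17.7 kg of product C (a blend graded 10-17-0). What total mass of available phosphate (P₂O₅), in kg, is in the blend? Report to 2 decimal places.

13.09 kg P₂O₅

P₂O₅ mass = 3%×23.3 + 18%×52.1 + 17%×17.7 = 13.086 kg.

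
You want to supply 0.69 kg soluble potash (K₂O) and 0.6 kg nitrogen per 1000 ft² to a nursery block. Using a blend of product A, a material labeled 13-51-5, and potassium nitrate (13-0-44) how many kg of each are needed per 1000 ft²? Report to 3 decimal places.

Let a = kg of product A, b = kg of potassium nitrate (per 1000 ft²).
K₂O: 0.05·a + 0.44·b = 0.69
N: 0.13·a + 0.13·b = 0.6
Solving simultaneously: a = 3.43787, b = 1.17751.

3.438 kg product A, 1.178 kg potassium nitrate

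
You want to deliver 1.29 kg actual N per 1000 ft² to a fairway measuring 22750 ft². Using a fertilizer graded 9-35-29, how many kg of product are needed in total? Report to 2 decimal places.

326.08 kg

Product per 1000 ft² = 1.29 / 9% = 14.3333 kg.
Total product = 14.3333 × 22750 / 1000 = 326.083 kg.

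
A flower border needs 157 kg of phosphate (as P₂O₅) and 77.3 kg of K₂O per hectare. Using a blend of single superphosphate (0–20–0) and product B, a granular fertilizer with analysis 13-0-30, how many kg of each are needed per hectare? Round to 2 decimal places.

785.00 kg single superphosphate, 257.67 kg product B

Per-hectare balance (a = single superphosphate, b = product B):
P₂O₅: 0.2·a + 0·b = 157
K₂O: 0·a + 0.3·b = 77.3
Solving simultaneously: a = 785, b = 257.667.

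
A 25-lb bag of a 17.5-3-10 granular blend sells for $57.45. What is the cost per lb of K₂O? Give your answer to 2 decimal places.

K₂O in bag = 25 × 10% = 2.5 lb.
Cost per lb K₂O = $57.45 / 2.5 = $22.9800.

$22.98 per lb K₂O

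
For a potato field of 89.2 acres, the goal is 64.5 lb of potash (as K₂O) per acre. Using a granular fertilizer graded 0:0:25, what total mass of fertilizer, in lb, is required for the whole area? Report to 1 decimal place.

23013.6 lb

Product per acre = 64.5 / 25% = 258 lb.
Total product = 258 × 89.2 = 23013.6 lb.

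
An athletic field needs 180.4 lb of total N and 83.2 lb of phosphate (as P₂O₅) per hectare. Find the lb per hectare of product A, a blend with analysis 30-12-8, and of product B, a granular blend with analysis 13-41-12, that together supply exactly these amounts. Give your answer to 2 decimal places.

587.97 lb product A, 30.84 lb product B

Per-hectare balance (a = product A, b = product B):
N: 0.3·a + 0.13·b = 180.4
P₂O₅: 0.12·a + 0.41·b = 83.2
Eliminate b: (row1) − 0.13/0.41·(row2) → 0.261951·a = 154.02, so a = 587.9702.
Then b = (83.2 − 0.12·587.9702) / 0.41 = 30.838.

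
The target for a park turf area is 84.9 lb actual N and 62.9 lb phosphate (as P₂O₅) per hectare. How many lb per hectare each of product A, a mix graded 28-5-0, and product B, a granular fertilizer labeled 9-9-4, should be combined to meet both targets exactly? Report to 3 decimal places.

95.652 lb product A, 645.749 lb product B

Per-hectare balance (a = product A, b = product B):
N: 0.28·a + 0.09·b = 84.9
P₂O₅: 0.05·a + 0.09·b = 62.9
Eliminate b: (row1) − 0.09/0.09·(row2) → 0.23·a = 22, so a = 95.6522.
Then b = (62.9 − 0.05·95.6522) / 0.09 = 645.7488.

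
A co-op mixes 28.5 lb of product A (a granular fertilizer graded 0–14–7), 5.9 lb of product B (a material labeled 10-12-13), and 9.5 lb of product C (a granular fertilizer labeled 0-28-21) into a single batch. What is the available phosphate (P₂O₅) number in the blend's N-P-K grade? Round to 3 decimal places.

16.761% P₂O₅

Total mass = 28.5 + 5.9 + 9.5 = 43.9 lb.
P₂O₅ mass = 14%×28.5 + 12%×5.9 + 28%×9.5 = 7.358 lb.
% P₂O₅ = 7.358 / 43.9 = 16.7608%.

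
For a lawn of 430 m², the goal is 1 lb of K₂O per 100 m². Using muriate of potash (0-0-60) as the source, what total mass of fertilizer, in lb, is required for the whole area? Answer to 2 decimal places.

7.17 lb

Product per 100 m² = 1 / 60% = 1.66667 lb.
Total product = 1.66667 × 430 / 100 = 7.16667 lb.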